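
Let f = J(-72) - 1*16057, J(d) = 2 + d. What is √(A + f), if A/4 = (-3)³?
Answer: I*√16235 ≈ 127.42*I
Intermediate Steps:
A = -108 (A = 4*(-3)³ = 4*(-27) = -108)
f = -16127 (f = (2 - 72) - 1*16057 = -70 - 16057 = -16127)
√(A + f) = √(-108 - 16127) = √(-16235) = I*√16235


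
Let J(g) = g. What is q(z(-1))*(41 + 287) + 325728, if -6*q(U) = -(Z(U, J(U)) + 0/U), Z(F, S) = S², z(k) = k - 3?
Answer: 979808/3 ≈ 3.2660e+5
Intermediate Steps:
z(k) = -3 + k
q(U) = U²/6 (q(U) = -(-1)*(U² + 0/U)/6 = -(-1)*(U² + 0)/6 = -(-1)*U²/6 = U²/6)
q(z(-1))*(41 + 287) + 325728 = ((-3 - 1)²/6)*(41 + 287) + 325728 = ((⅙)*(-4)²)*328 + 325728 = ((⅙)*16)*328 + 325728 = (8/3)*328 + 325728 = 2624/3 + 325728 = 979808/3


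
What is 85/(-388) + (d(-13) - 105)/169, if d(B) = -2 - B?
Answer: -50837/65572 ≈ -0.77528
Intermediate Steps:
85/(-388) + (d(-13) - 105)/169 = 85/(-388) + ((-2 - 1*(-13)) - 105)/169 = 85*(-1/388) + ((-2 + 13) - 105)*(1/169) = -85/388 + (11 - 105)*(1/169) = -85/388 - 94*1/169 = -85/388 - 94/169 = -50837/65572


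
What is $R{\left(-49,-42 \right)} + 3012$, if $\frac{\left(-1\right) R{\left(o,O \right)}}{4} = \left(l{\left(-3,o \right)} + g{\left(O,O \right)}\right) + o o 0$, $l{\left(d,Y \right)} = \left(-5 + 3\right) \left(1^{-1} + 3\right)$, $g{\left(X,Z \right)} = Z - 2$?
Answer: $3220$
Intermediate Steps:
$g{\left(X,Z \right)} = -2 + Z$ ($g{\left(X,Z \right)} = Z - 2 = -2 + Z$)
$l{\left(d,Y \right)} = -8$ ($l{\left(d,Y \right)} = - 2 \left(1 + 3\right) = \left(-2\right) 4 = -8$)
$R{\left(o,O \right)} = 40 - 4 O$ ($R{\left(o,O \right)} = - 4 \left(\left(-8 + \left(-2 + O\right)\right) + o o 0\right) = - 4 \left(\left(-10 + O\right) + o^{2} \cdot 0\right) = - 4 \left(\left(-10 + O\right) + 0\right) = - 4 \left(-10 + O\right) = 40 - 4 O$)
$R{\left(-49,-42 \right)} + 3012 = \left(40 - -168\right) + 3012 = \left(40 + 168\right) + 3012 = 208 + 3012 = 3220$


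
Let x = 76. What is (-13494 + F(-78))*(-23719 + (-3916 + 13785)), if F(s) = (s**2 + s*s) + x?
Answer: 17312500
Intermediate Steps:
F(s) = 76 + 2*s**2 (F(s) = (s**2 + s*s) + 76 = (s**2 + s**2) + 76 = 2*s**2 + 76 = 76 + 2*s**2)
(-13494 + F(-78))*(-23719 + (-3916 + 13785)) = (-13494 + (76 + 2*(-78)**2))*(-23719 + (-3916 + 13785)) = (-13494 + (76 + 2*6084))*(-23719 + 9869) = (-13494 + (76 + 12168))*(-13850) = (-13494 + 12244)*(-13850) = -1250*(-13850) = 17312500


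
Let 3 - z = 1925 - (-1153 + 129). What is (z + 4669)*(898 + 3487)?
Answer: 7555355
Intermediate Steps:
z = -2946 (z = 3 - (1925 - (-1153 + 129)) = 3 - (1925 - 1*(-1024)) = 3 - (1925 + 1024) = 3 - 1*2949 = 3 - 2949 = -2946)
(z + 4669)*(898 + 3487) = (-2946 + 4669)*(898 + 3487) = 1723*4385 = 7555355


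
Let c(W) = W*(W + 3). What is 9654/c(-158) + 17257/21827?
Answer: 316670894/267271615 ≈ 1.1848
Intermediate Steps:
c(W) = W*(3 + W)
9654/c(-158) + 17257/21827 = 9654/((-158*(3 - 158))) + 17257/21827 = 9654/((-158*(-155))) + 17257*(1/21827) = 9654/24490 + 17257/21827 = 9654*(1/24490) + 17257/21827 = 4827/12245 + 17257/21827 = 316670894/267271615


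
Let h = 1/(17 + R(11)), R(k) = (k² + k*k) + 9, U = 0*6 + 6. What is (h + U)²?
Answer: 2588881/71824 ≈ 36.045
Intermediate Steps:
U = 6 (U = 0 + 6 = 6)
R(k) = 9 + 2*k² (R(k) = (k² + k²) + 9 = 2*k² + 9 = 9 + 2*k²)
h = 1/268 (h = 1/(17 + (9 + 2*11²)) = 1/(17 + (9 + 2*121)) = 1/(17 + (9 + 242)) = 1/(17 + 251) = 1/268 ≈ 0.0037313)
(h + U)² = (1/268 + 6)² = (1609/268)² = 2588881/71824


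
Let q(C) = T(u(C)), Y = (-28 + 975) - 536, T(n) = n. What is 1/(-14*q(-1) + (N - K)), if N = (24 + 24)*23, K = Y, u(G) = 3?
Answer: 1/651 ≈ 0.0015361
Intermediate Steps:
Y = 411 (Y = 947 - 536 = 411)
q(C) = 3
K = 411
N = 1104 (N = 48*23 = 1104)
1/(-14*q(-1) + (N - K)) = 1/(-14*3 + (1104 - 1*411)) = 1/(-42 + (1104 - 411)) = 1/(-42 + 693) = 1/651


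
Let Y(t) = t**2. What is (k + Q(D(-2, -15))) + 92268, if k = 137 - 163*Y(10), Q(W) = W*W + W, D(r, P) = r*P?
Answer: 77035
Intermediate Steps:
D(r, P) = P*r
Q(W) = W + W**2 (Q(W) = W**2 + W = W + W**2)
k = -16163 (k = 137 - 163*10**2 = 137 - 163*100 = 137 - 16300 = -16163)
(k + Q(D(-2, -15))) + 92268 = (-16163 + (-15*(-2))*(1 - 15*(-2))) + 92268 = (-16163 + 30*(1 + 30)) + 92268 = (-16163 + 30*31) + 92268 = (-16163 + 930) + 92268 = -15233 + 92268 = 77035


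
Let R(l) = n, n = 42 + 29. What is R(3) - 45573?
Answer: -45502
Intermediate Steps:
n = 71
R(l) = 71
R(3) - 45573 = 71 - 45573 = -45502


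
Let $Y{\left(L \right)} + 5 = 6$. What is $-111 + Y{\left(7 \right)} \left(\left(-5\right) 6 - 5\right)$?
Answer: $-146$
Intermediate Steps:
$Y{\left(L \right)} = 1$ ($Y{\left(L \right)} = -5 + 6 = 1$)
$-111 + Y{\left(7 \right)} \left(\left(-5\right) 6 - 5\right) = -111 + 1 \left(\left(-5\right) 6 - 5\right) = -111 + 1 \left(-30 - 5\right) = -111 + 1 \left(-35\right) = -111 - 35 = -146$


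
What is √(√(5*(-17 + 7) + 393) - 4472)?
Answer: √(-4472 + 7*√7) ≈ 66.734*I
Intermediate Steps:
√(√(5*(-17 + 7) + 393) - 4472) = √(√(5*(-10) + 393) - 4472) = √(√(-50 + 393) - 4472) = √(√343 - 4472) = √(7*√7 - 4472) = √(-4472 + 7*√7)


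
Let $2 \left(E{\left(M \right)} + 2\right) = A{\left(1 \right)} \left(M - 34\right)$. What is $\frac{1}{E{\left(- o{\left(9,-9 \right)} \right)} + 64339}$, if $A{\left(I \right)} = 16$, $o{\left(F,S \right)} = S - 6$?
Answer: $\frac{1}{64185} \approx 1.558 \cdot 10^{-5}$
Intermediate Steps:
$o{\left(F,S \right)} = -6 + S$ ($o{\left(F,S \right)} = S - 6 = -6 + S$)
$E{\left(M \right)} = -274 + 8 M$ ($E{\left(M \right)} = -2 + \frac{16 \left(M - 34\right)}{2} = -2 + \frac{16 \left(-34 + M\right)}{2} = -2 + \frac{-544 + 16 M}{2} = -2 + \left(-272 + 8 M\right) = -274 + 8 M$)
$\frac{1}{E{\left(- o{\left(9,-9 \right)} \right)} + 64339} = \frac{1}{\left(-274 + 8 \left(- (-6 - 9)\right)\right) + 64339} = \frac{1}{\left(-274 + 8 \left(\left(-1\right) \left(-15\right)\right)\right) + 64339} = \frac{1}{\left(-274 + 8 \cdot 15\right) + 64339} = \frac{1}{\left(-274 + 120\right) + 64339} = \frac{1}{-154 + 64339} = \frac{1}{64185}$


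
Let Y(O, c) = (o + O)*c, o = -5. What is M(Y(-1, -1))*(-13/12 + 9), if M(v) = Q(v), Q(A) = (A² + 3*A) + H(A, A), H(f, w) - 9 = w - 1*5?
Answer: 1520/3 ≈ 506.67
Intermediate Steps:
H(f, w) = 4 + w (H(f, w) = 9 + (w - 1*5) = 9 + (w - 5) = 9 + (-5 + w) = 4 + w)
Q(A) = 4 + A² + 4*A (Q(A) = (A² + 3*A) + (4 + A) = 4 + A² + 4*A)
Y(O, c) = c*(-5 + O) (Y(O, c) = (-5 + O)*c = c*(-5 + O))
M(v) = 4 + v² + 4*v
M(Y(-1, -1))*(-13/12 + 9) = (4 + (-(-5 - 1))² + 4*(-(-5 - 1)))*(-13/12 + 9) = (4 + (-1*(-6))² + 4*(-1*(-6)))*(-13*1/12 + 9) = (4 + 6² + 4*6)*(-13/12 + 9) = (4 + 36 + 24)*(95/12) = 64*(95/12) = 1520/3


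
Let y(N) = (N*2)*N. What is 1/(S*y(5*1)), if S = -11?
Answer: -1/550 ≈ -0.0018182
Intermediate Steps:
y(N) = 2*N² (y(N) = (2*N)*N = 2*N²)
1/(S*y(5*1)) = 1/(-22*(5*1)²) = 1/(-22*5²) = 1/(-22*25) = 1/(-11*50) = 1/(-550) = -1/550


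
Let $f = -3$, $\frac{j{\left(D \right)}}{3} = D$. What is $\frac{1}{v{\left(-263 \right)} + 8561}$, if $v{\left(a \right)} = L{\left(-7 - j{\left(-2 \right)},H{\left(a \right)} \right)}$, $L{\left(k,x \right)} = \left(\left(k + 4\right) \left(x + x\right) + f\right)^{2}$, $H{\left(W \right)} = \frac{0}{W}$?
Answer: $\frac{1}{8570} \approx 0.00011669$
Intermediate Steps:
$H{\left(W \right)} = 0$
$j{\left(D \right)} = 3 D$
$L{\left(k,x \right)} = \left(-3 + 2 x \left(4 + k\right)\right)^{2}$ ($L{\left(k,x \right)} = \left(\left(k + 4\right) \left(x + x\right) - 3\right)^{2} = \left(\left(4 + k\right) 2 x - 3\right)^{2} = \left(2 x \left(4 + k\right) - 3\right)^{2} = \left(-3 + 2 x \left(4 + k\right)\right)^{2}$)
$v{\left(a \right)} = 9$ ($v{\left(a \right)} = \left(-3 + 8 \cdot 0 + 2 \left(-7 - 3 \left(-2\right)\right) 0\right)^{2} = \left(-3 + 0 + 2 \left(-7 - -6\right) 0\right)^{2} = \left(-3 + 0 + 2 \left(-7 + 6\right) 0\right)^{2} = \left(-3 + 0 + 2 \left(-1\right) 0\right)^{2} = \left(-3 + 0 + 0\right)^{2} = \left(-3\right)^{2} = 9$)
$\frac{1}{v{\left(-263 \right)} + 8561} = \frac{1}{9 + 8561} = \frac{1}{8570}$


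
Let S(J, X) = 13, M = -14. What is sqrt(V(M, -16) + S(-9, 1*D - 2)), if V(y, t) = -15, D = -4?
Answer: I*sqrt(2) ≈ 1.4142*I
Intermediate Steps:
sqrt(V(M, -16) + S(-9, 1*D - 2)) = sqrt(-15 + 13) = sqrt(-2) = I*sqrt(2)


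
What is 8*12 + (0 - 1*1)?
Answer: 95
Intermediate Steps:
8*12 + (0 - 1*1) = 96 + (0 - 1) = 96 - 1 = 95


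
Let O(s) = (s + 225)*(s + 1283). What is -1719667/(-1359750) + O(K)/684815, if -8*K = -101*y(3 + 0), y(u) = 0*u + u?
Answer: 10558675018247/5959534056000 ≈ 1.7717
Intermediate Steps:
y(u) = u (y(u) = 0 + u = u)
K = 303/8 (K = -(-101)*(3 + 0)/8 = -(-101)*3/8 = -⅛*(-303) = 303/8 ≈ 37.875)
O(s) = (225 + s)*(1283 + s)
-1719667/(-1359750) + O(K)/684815 = -1719667/(-1359750) + (288675 + (303/8)² + 1508*(303/8))/684815 = -1719667*(-1/1359750) + (288675 + 91809/64 + 114231/2)*(1/684815) = 1719667/1359750 + (22222401/64)*(1/684815) = 1719667/1359750 + 22222401/43828160 = 10558675018247/5959534056000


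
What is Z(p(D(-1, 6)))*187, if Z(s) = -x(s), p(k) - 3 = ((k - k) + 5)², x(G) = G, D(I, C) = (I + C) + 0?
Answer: -5236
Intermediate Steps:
D(I, C) = C + I (D(I, C) = (C + I) + 0 = C + I)
p(k) = 28 (p(k) = 3 + ((k - k) + 5)² = 3 + (0 + 5)² = 3 + 5² = 3 + 25 = 28)
Z(s) = -s
Z(p(D(-1, 6)))*187 = -1*28*187 = -28*187 = -5236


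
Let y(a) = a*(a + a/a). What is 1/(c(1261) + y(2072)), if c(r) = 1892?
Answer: 1/4297148 ≈ 2.3271e-7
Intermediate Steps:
y(a) = a*(1 + a) (y(a) = a*(a + 1) = a*(1 + a))
1/(c(1261) + y(2072)) = 1/(1892 + 2072*(1 + 2072)) = 1/(1892 + 2072*2073) = 1/(1892 + 4295256) = 1/4297148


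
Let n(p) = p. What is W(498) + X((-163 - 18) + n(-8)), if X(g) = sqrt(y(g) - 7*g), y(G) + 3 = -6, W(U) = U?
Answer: 498 + 3*sqrt(146) ≈ 534.25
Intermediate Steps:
y(G) = -9 (y(G) = -3 - 6 = -9)
X(g) = sqrt(-9 - 7*g)
W(498) + X((-163 - 18) + n(-8)) = 498 + sqrt(-9 - 7*((-163 - 18) - 8)) = 498 + sqrt(-9 - 7*(-181 - 8)) = 498 + sqrt(-9 - 7*(-189)) = 498 + sqrt(-9 + 1323) = 498 + sqrt(1314) = 498 + 3*sqrt(146)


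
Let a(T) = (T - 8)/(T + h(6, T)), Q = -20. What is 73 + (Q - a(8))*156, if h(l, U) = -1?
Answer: -3047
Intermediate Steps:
a(T) = (-8 + T)/(-1 + T) (a(T) = (T - 8)/(T - 1) = (-8 + T)/(-1 + T))
73 + (Q - a(8))*156 = 73 + (-20 - (-8 + 8)/(-1 + 8))*156 = 73 + (-20 - 0/7)*156 = 73 + (-20 - 1*0)*156 = 73 + (-20 + 0)*156 = 73 - 20*156 = 73 - 3120 = -3047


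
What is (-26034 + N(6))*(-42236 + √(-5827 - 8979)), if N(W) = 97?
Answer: 1095475132 - 25937*I*√14806 ≈ 1.0955e+9 - 3.156e+6*I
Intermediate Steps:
(-26034 + N(6))*(-42236 + √(-5827 - 8979)) = (-26034 + 97)*(-42236 + √(-5827 - 8979)) = -25937*(-42236 + √(-14806)) = -25937*(-42236 + I*√14806) = 1095475132 - 25937*I*√14806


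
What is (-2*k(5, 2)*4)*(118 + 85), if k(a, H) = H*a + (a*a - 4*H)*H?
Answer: -71456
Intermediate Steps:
k(a, H) = H*a + H*(a² - 4*H) (k(a, H) = H*a + (a² - 4*H)*H = H*a + H*(a² - 4*H))
(-2*k(5, 2)*4)*(118 + 85) = (-4*(5 + 5² - 4*2)*4)*(118 + 85) = (-4*(5 + 25 - 8)*4)*203 = (-4*22*4)*203 = (-2*44*4)*203 = -88*4*203 = -352*203 = -71456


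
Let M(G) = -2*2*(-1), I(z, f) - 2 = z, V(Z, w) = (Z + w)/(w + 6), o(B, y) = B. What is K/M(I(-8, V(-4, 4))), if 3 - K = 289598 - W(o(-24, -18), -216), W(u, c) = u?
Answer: -289619/4 ≈ -72405.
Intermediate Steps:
V(Z, w) = (Z + w)/(6 + w)
I(z, f) = 2 + z
M(G) = 4 (M(G) = -4*(-1) = 4)
K = -289619 (K = 3 - (289598 - 1*(-24)) = 3 - (289598 + 24) = 3 - 1*289622 = 3 - 289622 = -289619)
K/M(I(-8, V(-4, 4))) = -289619/4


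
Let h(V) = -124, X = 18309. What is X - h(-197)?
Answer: 18433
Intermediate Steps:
X - h(-197) = 18309 - 1*(-124) = 18309 + 124 = 18433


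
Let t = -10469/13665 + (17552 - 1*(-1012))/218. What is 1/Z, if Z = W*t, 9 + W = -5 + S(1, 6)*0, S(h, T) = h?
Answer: -1489485/1759763726 ≈ -0.00084641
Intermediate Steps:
W = -14 (W = -9 + (-5 + 1*0) = -9 + (-5 + 0) = -9 - 5 = -14)
t = 125697409/1489485 (t = -10469*1/13665 + (17552 + 1012)*(1/218) = -10469/13665 + 18564*(1/218) = -10469/13665 + 9282/109 = 125697409/1489485 ≈ 84.390)
Z = -1759763726/1489485 (Z = -14*125697409/1489485 = -1759763726/1489485 ≈ -1181.5)
1/Z = 1/(-1759763726/1489485) = -1489485/1759763726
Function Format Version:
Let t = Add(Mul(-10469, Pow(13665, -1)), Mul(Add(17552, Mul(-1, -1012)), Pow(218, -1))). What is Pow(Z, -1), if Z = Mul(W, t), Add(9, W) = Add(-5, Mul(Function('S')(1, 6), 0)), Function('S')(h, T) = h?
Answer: Rational(-1489485, 1759763726) ≈ -0.00084641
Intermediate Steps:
W = -14 (W = Add(-9, Add(-5, Mul(1, 0))) = Add(-9, Add(-5, 0)) = Add(-9, -5) = -14)
t = Rational(125697409, 1489485) (t = Add(Mul(-10469, Rational(1, 13665)), Mul(Add(17552, 1012), Rational(1, 218))) = Add(Rational(-10469, 13665), Mul(18564, Rational(1, 218))) = Add(Rational(-10469, 13665), Rational(9282, 109)) = Rational(125697409, 1489485) ≈ 84.390)
Z = Rational(-1759763726, 1489485) (Z = Mul(-14, Rational(125697409, 1489485)) = Rational(-1759763726, 1489485) ≈ -1181.5)
Pow(Z, -1) = Pow(Rational(-1759763726, 1489485), -1) = Rational(-1489485, 1759763726)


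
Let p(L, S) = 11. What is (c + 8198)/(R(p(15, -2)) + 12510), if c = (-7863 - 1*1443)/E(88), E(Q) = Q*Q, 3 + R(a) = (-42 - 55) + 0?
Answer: 2885273/4368320 ≈ 0.66050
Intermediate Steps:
R(a) = -100 (R(a) = -3 + ((-42 - 55) + 0) = -3 + (-97 + 0) = -3 - 97 = -100)
E(Q) = Q²
c = -423/352 (c = (-7863 - 1*1443)/(88²) = (-7863 - 1443)/7744 = -9306*1/7744 = -423/352 ≈ -1.2017)
(c + 8198)/(R(p(15, -2)) + 12510) = (-423/352 + 8198)/(-100 + 12510) = (2885273/352)/12410 = (2885273/352)*(1/12410) = 2885273/4368320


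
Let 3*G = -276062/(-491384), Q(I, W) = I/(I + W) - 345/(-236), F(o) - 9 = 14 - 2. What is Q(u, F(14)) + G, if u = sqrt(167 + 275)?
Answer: 9646592281/21743742 - 21*sqrt(442) ≈ 2.1494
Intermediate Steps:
F(o) = 21 (F(o) = 9 + (14 - 2) = 9 + 12 = 21)
u = sqrt(442) ≈ 21.024
Q(I, W) = 345/236 + I/(I + W) (Q(I, W) = I/(I + W) - 345*(-1/236) = I/(I + W) + 345/236 = 345/236 + I/(I + W))
G = 138031/737076 (G = (-276062/(-491384))/3 = (-276062*(-1/491384))/3 = (1/3)*(138031/245692) = 138031/737076 ≈ 0.18727)
Q(u, F(14)) + G = (345*21 + 581*sqrt(442))/(236*(sqrt(442) + 21)) + 138031/737076 = (7245 + 581*sqrt(442))/(236*(21 + sqrt(442))) + 138031/737076 = 138031/737076 + (7245 + 581*sqrt(442))/(236*(21 + sqrt(442)))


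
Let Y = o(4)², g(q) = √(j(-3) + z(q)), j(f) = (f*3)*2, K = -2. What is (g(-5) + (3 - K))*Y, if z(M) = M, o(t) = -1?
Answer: 5 + I*√23 ≈ 5.0 + 4.7958*I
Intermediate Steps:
j(f) = 6*f (j(f) = (3*f)*2 = 6*f)
g(q) = √(-18 + q) (g(q) = √(6*(-3) + q) = √(-18 + q))
Y = 1 (Y = (-1)² = 1)
(g(-5) + (3 - K))*Y = (√(-18 - 5) + (3 - 1*(-2)))*1 = (√(-23) + (3 + 2))*1 = (I*√23 + 5)*1 = (5 + I*√23)*1 = 5 + I*√23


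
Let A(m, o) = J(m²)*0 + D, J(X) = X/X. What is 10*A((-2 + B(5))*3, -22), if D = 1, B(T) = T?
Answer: 10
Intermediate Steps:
J(X) = 1
A(m, o) = 1 (A(m, o) = 1*0 + 1 = 0 + 1 = 1)
10*A((-2 + B(5))*3, -22) = 10*1 = 10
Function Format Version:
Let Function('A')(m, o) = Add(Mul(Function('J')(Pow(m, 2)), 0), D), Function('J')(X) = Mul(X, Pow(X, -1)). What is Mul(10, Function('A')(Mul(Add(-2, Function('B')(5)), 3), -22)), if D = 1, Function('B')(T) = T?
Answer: 10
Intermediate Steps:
Function('J')(X) = 1
Function('A')(m, o) = 1 (Function('A')(m, o) = Add(Mul(1, 0), 1) = Add(0, 1) = 1)
Mul(10, Function('A')(Mul(Add(-2, Function('B')(5)), 3), -22)) = Mul(10, 1) = 10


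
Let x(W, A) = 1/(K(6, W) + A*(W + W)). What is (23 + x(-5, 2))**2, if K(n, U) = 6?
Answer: 103041/196 ≈ 525.72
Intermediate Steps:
x(W, A) = 1/(6 + 2*A*W) (x(W, A) = 1/(6 + A*(W + W)) = 1/(6 + A*(2*W)) = 1/(6 + 2*A*W))
(23 + x(-5, 2))**2 = (23 + 1/(2*(3 + 2*(-5))))**2 = (23 + 1/(2*(3 - 10)))**2 = (23 + (1/2)/(-7))**2 = (23 + (1/2)*(-1/7))**2 = (23 - 1/14)**2 = (321/14)**2 = 103041/196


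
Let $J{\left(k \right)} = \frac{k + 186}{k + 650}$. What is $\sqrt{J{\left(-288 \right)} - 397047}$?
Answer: $\frac{3 i \sqrt{1445296222}}{181} \approx 630.12 i$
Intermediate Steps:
$J{\left(k \right)} = \frac{186 + k}{650 + k}$
$\sqrt{J{\left(-288 \right)} - 397047} = \sqrt{\frac{186 - 288}{650 - 288} - 397047} = \sqrt{\frac{1}{362} \left(-102\right) - 397047} = \sqrt{- \frac{51}{181} - 397047} = \sqrt{- \frac{71865558}{181}} = \frac{3 i \sqrt{1445296222}}{181}$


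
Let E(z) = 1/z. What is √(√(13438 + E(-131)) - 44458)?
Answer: √(-762943738 + 131*√230609387)/131 ≈ 210.58*I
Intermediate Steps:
√(√(13438 + E(-131)) - 44458) = √(√(13438 + 1/(-131)) - 44458) = √(√(13438 - 1/131) - 44458) = √(√(1760377/131) - 44458) = √(√230609387/131 - 44458) = √(-44458 + √230609387/131)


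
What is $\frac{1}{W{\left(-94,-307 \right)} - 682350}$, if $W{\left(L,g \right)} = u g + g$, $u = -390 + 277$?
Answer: $- \frac{1}{647966} \approx -1.5433 \cdot 10^{-6}$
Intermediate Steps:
$u = -113$
$W{\left(L,g \right)} = - 112 g$ ($W{\left(L,g \right)} = - 113 g + g = - 112 g$)
$\frac{1}{W{\left(-94,-307 \right)} - 682350} = \frac{1}{\left(-112\right) \left(-307\right) - 682350} = \frac{1}{34384 - 682350} = \frac{1}{-647966} = - \frac{1}{647966}$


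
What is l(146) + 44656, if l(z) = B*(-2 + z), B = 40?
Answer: 50416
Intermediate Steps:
l(z) = -80 + 40*z (l(z) = 40*(-2 + z) = -80 + 40*z)
l(146) + 44656 = (-80 + 40*146) + 44656 = (-80 + 5840) + 44656 = 5760 + 44656 = 50416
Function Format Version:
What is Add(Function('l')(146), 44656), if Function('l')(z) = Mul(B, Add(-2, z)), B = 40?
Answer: 50416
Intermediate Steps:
Function('l')(z) = Add(-80, Mul(40, z)) (Function('l')(z) = Mul(40, Add(-2, z)) = Add(-80, Mul(40, z)))
Add(Function('l')(146), 44656) = Add(Add(-80, Mul(40, 146)), 44656) = Add(Add(-80, 5840), 44656) = Add(5760, 44656) = 50416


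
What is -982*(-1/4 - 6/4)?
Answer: 3437/2 ≈ 1718.5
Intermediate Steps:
-982*(-1/4 - 6/4) = -982*(-1*¼ - 6*¼) = -982*(-¼ - 3/2) = -982*(-7/4) = 3437/2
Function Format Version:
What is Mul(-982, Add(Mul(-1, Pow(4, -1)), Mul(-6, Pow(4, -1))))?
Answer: Rational(3437, 2) ≈ 1718.5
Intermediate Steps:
Mul(-982, Add(Mul(-1, Pow(4, -1)), Mul(-6, Pow(4, -1)))) = Mul(-982, Add(Mul(-1, Rational(1, 4)), Mul(-6, Rational(1, 4)))) = Mul(-982, Add(Rational(-1, 4), Rational(-3, 2))) = Mul(-982, Rational(-7, 4)) = Rational(3437, 2)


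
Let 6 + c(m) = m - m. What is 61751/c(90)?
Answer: -61751/6 ≈ -10292.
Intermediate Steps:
c(m) = -6 (c(m) = -6 + (m - m) = -6 + 0 = -6)
61751/c(90) = 61751/(-6) = 61751*(-⅙) = -61751/6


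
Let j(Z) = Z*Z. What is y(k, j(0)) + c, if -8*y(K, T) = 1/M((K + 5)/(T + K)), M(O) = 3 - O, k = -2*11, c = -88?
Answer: -17259/196 ≈ -88.056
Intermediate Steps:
j(Z) = Z²
k = -22
y(K, T) = -1/(8*(3 - (5 + K)/(K + T))) (y(K, T) = -1/(8*(3 - (K + 5)/(T + K))) = -1/(8*(3 - (5 + K)/(K + T))))
y(k, j(0)) + c = (-22 + 0²)/(8*(5 - 3*0² - 2*(-22))) - 88 = (-22 + 0)/(8*(5 - 3*0 + 44)) - 88 = (⅛)*(-22)/(5 + 0 + 44) - 88 = (⅛)*(-22)/49 - 88 = (⅛)*(1/49)*(-22) - 88 = -11/196 - 88 = -17259/196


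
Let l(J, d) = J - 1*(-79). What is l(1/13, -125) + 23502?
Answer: 306554/13 ≈ 23581.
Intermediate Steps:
l(J, d) = 79 + J (l(J, d) = J + 79 = 79 + J)
l(1/13, -125) + 23502 = (79 + 1/13) + 23502 = 1028/13 + 23502 = 306554/13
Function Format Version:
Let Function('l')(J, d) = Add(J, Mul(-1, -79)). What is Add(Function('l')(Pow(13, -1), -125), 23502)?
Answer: Rational(306554, 13) ≈ 23581.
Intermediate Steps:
Function('l')(J, d) = Add(79, J) (Function('l')(J, d) = Add(J, 79) = Add(79, J))
Add(Function('l')(Pow(13, -1), -125), 23502) = Add(Add(79, Pow(13, -1)), 23502) = Add(Add(79, Rational(1, 13)), 23502) = Add(Rational(1028, 13), 23502) = Rational(306554, 13)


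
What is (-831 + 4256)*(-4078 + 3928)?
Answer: -513750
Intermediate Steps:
(-831 + 4256)*(-4078 + 3928) = 3425*(-150) = -513750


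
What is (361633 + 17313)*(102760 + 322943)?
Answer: 161318449038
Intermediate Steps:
(361633 + 17313)*(102760 + 322943) = 378946*425703 = 161318449038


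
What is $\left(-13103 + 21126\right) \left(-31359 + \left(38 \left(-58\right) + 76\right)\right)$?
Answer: $-268666201$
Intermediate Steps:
$\left(-13103 + 21126\right) \left(-31359 + \left(38 \left(-58\right) + 76\right)\right) = 8023 \left(-31359 + \left(-2204 + 76\right)\right) = 8023 \left(-31359 - 2128\right) = 8023 \left(-33487\right) = -268666201$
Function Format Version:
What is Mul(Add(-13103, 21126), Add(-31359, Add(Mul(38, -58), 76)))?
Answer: -268666201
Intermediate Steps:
Mul(Add(-13103, 21126), Add(-31359, Add(Mul(38, -58), 76))) = Mul(8023, Add(-31359, Add(-2204, 76))) = Mul(8023, Add(-31359, -2128)) = Mul(8023, -33487) = -268666201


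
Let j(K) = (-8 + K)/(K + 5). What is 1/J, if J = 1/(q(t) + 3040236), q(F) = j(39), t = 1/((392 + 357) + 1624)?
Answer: 133770415/44 ≈ 3.0402e+6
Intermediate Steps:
t = 1/2373 (t = 1/(749 + 1624) = 1/2373 ≈ 0.00042141)
j(K) = (-8 + K)/(5 + K)
q(F) = 31/44 (q(F) = (-8 + 39)/(5 + 39) = 31/44)
J = 44/133770415 (J = 1/(31/44 + 3040236) = 1/(133770415/44) = 44/133770415 ≈ 3.2892e-7)
1/J = 1/(44/133770415) = 133770415/44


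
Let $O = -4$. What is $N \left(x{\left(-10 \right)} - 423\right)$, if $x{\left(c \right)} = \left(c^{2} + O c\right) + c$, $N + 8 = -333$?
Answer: $99913$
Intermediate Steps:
$N = -341$ ($N = -8 - 333 = -341$)
$x{\left(c \right)} = c^{2} - 3 c$ ($x{\left(c \right)} = \left(c^{2} - 4 c\right) + c = c^{2} - 3 c$)
$N \left(x{\left(-10 \right)} - 423\right) = - 341 \left(- 10 \left(-3 - 10\right) - 423\right) = - 341 \left(\left(-10\right) \left(-13\right) - 423\right) = - 341 \left(130 - 423\right) = \left(-341\right) \left(-293\right) = 99913$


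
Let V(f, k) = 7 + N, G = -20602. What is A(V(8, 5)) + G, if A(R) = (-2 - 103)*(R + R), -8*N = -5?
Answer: -88813/4 ≈ -22203.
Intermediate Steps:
N = 5/8 (N = -⅛*(-5) = 5/8 ≈ 0.62500)
V(f, k) = 61/8 (V(f, k) = 7 + 5/8 = 61/8)
A(R) = -210*R
A(V(8, 5)) + G = -210*61/8 - 20602 = -6405/4 - 20602 = -88813/4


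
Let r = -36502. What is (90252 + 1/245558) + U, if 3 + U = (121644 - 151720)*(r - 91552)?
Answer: 945752481317975/245558 ≈ 3.8514e+9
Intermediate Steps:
U = 3851352101 (U = -3 + (121644 - 151720)*(-36502 - 91552) = -3 - 30076*(-128054) = -3 + 3851352104 = 3851352101)
(90252 + 1/245558) + U = (90252 + 1/245558) + 3851352101 = 22162100617/245558 + 3851352101 = 945752481317975/245558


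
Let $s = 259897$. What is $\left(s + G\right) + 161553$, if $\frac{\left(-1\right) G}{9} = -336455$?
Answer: $3449545$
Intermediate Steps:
$G = 3028095$ ($G = \left(-9\right) \left(-336455\right) = 3028095$)
$\left(s + G\right) + 161553 = \left(259897 + 3028095\right) + 161553 = 3287992 + 161553 = 3449545$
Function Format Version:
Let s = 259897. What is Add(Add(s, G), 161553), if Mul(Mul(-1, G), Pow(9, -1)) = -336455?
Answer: 3449545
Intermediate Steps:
G = 3028095 (G = Mul(-9, -336455) = 3028095)
Add(Add(s, G), 161553) = Add(Add(259897, 3028095), 161553) = Add(3287992, 161553) = 3449545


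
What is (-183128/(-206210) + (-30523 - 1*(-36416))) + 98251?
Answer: 10737858684/103105 ≈ 1.0414e+5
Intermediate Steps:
(-183128/(-206210) + (-30523 - 1*(-36416))) + 98251 = (-183128*(-1/206210) + (-30523 + 36416)) + 98251 = (91564/103105 + 5893) + 98251 = 607689329/103105 + 98251 = 10737858684/103105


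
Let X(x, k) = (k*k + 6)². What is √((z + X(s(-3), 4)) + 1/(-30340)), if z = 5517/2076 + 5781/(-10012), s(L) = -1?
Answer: 3*√2330506809565719471335/6568898230 ≈ 22.047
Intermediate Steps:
z = 900726/433019 (z = 5517*(1/2076) + 5781*(-1/10012) = 1839/692 - 5781/10012 = 900726/433019 ≈ 2.0801)
X(x, k) = (6 + k²)² (X(x, k) = (k² + 6)² = (6 + k²)²)
√((z + X(s(-3), 4)) + 1/(-30340)) = √((900726/433019 + (6 + 4²)²) + 1/(-30340)) = √((900726/433019 + (6 + 16)²) - 1/30340) = √((900726/433019 + 22²) - 1/30340) = √((900726/433019 + 484) - 1/30340) = √(210481922/433019 - 1/30340) = √(6386021080461/13137796460) = 3*√2330506809565719471335/6568898230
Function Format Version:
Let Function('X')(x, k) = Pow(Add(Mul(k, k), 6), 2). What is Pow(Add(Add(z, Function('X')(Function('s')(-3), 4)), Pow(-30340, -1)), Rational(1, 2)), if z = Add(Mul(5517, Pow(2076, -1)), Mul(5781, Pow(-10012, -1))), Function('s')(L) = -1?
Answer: Mul(Rational(3, 6568898230), Pow(2330506809565719471335, Rational(1, 2))) ≈ 22.047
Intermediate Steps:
z = Rational(900726, 433019) (z = Add(Mul(5517, Rational(1, 2076)), Mul(5781, Rational(-1, 10012))) = Add(Rational(1839, 692), Rational(-5781, 10012)) = Rational(900726, 433019) ≈ 2.0801)
Function('X')(x, k) = Pow(Add(6, Pow(k, 2)), 2) (Function('X')(x, k) = Pow(Add(Pow(k, 2), 6), 2) = Pow(Add(6, Pow(k, 2)), 2))
Pow(Add(Add(z, Function('X')(Function('s')(-3), 4)), Pow(-30340, -1)), Rational(1, 2)) = Pow(Add(Add(Rational(900726, 433019), Pow(Add(6, Pow(4, 2)), 2)), Pow(-30340, -1)), Rational(1, 2)) = Pow(Add(Add(Rational(900726, 433019), Pow(Add(6, 16), 2)), Rational(-1, 30340)), Rational(1, 2)) = Pow(Add(Add(Rational(900726, 433019), Pow(22, 2)), Rational(-1, 30340)), Rational(1, 2)) = Pow(Add(Add(Rational(900726, 433019), 484), Rational(-1, 30340)), Rational(1, 2)) = Pow(Add(Rational(210481922, 433019), Rational(-1, 30340)), Rational(1, 2)) = Pow(Rational(6386021080461, 13137796460), Rational(1, 2)) = Mul(Rational(3, 6568898230), Pow(2330506809565719471335, Rational(1, 2)))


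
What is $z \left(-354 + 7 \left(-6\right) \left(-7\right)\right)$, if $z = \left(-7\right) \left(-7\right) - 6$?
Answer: $-2580$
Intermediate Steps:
$z = 43$ ($z = 49 - 6 = 43$)
$z \left(-354 + 7 \left(-6\right) \left(-7\right)\right) = 43 \left(-354 + 7 \left(-6\right) \left(-7\right)\right) = 43 \left(-354 - -294\right) = 43 \left(-354 + 294\right) = 43 \left(-60\right) = -2580$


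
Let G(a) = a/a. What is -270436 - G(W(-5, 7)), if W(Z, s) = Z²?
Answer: -270437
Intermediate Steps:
G(a) = 1
-270436 - G(W(-5, 7)) = -270436 - 1*1 = -270436 - 1 = -270437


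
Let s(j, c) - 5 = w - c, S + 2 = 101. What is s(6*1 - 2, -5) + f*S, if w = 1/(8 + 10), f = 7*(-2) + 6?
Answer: -14075/18 ≈ -781.94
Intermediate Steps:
S = 99 (S = -2 + 101 = 99)
f = -8 (f = -14 + 6 = -8)
w = 1/18 ≈ 0.055556
s(j, c) = 91/18 - c (s(j, c) = 5 + (1/18 - c) = 91/18 - c)
s(6*1 - 2, -5) + f*S = (91/18 - 1*(-5)) - 8*99 = (91/18 + 5) - 792 = 181/18 - 792 = -14075/18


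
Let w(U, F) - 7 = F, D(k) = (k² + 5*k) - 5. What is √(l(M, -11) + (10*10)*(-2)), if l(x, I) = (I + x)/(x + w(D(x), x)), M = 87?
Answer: 2*I*√1634611/181 ≈ 14.127*I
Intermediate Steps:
D(k) = -5 + k² + 5*k
w(U, F) = 7 + F
l(x, I) = (I + x)/(7 + 2*x) (l(x, I) = (I + x)/(x + (7 + x)) = (I + x)/(7 + 2*x))
√(l(M, -11) + (10*10)*(-2)) = √((-11 + 87)/(7 + 2*87) + (10*10)*(-2)) = √(76/(7 + 174) + 100*(-2)) = √(76/181 - 200) = √(-36124/181) = 2*I*√1634611/181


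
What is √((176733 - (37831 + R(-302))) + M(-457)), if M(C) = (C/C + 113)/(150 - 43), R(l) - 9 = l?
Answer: √1593655753/107 ≈ 373.09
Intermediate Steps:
R(l) = 9 + l
M(C) = 114/107 (M(C) = (1 + 113)/107 = 114*(1/107) = 114/107)
√((176733 - (37831 + R(-302))) + M(-457)) = √((176733 - (37831 + (9 - 302))) + 114/107) = √((176733 - (37831 - 293)) + 114/107) = √((176733 - 1*37538) + 114/107) = √((176733 - 37538) + 114/107) = √(139195 + 114/107) = √(14893979/107) = √1593655753/107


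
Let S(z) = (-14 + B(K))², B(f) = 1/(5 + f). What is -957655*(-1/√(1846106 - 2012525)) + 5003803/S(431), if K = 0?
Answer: 125095075/4761 - 957655*I*√11/1353 ≈ 26275.0 - 2347.5*I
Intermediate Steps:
S(z) = 4761/25 (S(z) = (-14 + 1/(5 + 0))² = (-14 + 1/5)² = (-14 + ⅕)² = (-69/5)² = 4761/25)
-957655*(-1/√(1846106 - 2012525)) + 5003803/S(431) = -957655*(-1/√(1846106 - 2012525)) + 5003803/(4761/25) = -957655*I*√11/1353 + 5003803*(25/4761) = -957655*I*√11/1353 + 125095075/4761 = 125095075/4761 - 957655*I*√11/1353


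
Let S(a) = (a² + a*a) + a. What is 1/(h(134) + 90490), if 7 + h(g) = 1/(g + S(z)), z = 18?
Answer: 800/72386401 ≈ 1.1052e-5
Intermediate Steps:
S(a) = a + 2*a² (S(a) = (a² + a²) + a = 2*a² + a = a + 2*a²)
h(g) = -7 + 1/(666 + g) (h(g) = -7 + 1/(g + 18*(1 + 2*18)) = -7 + 1/(g + 18*(1 + 36)) = -7 + 1/(g + 18*37) = -7 + 1/(g + 666) = -7 + 1/(666 + g))
1/(h(134) + 90490) = 1/((-4661 - 7*134)/(666 + 134) + 90490) = 1/((-4661 - 938)/800 + 90490) = 1/((1/800)*(-5599) + 90490) = 1/(-5599/800 + 90490) = 1/(72386401/800) = 800/72386401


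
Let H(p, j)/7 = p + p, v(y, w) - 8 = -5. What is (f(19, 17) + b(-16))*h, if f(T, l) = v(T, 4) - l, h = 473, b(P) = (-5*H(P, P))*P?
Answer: -8482782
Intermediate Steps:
v(y, w) = 3 (v(y, w) = 8 - 5 = 3)
H(p, j) = 14*p (H(p, j) = 7*(p + p) = 7*(2*p) = 14*p)
b(P) = -70*P² (b(P) = (-70*P)*P = -70*P²)
f(T, l) = 3 - l
(f(19, 17) + b(-16))*h = ((3 - 1*17) - 70*(-16)²)*473 = ((3 - 17) - 70*256)*473 = (-14 - 17920)*473 = -17934*473 = -8482782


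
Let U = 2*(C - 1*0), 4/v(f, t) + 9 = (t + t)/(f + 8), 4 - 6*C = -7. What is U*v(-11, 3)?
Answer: -4/3 ≈ -1.3333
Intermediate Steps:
C = 11/6 (C = ⅔ - ⅙*(-7) = ⅔ + 7/6 = 11/6 ≈ 1.8333)
v(f, t) = 4/(-9 + 2*t/(8 + f)) (v(f, t) = 4/(-9 + (t + t)/(f + 8)) = 4/(-9 + (2*t)/(8 + f)) = 4/(-9 + 2*t/(8 + f)))
U = 11/3 (U = 2*(11/6 - 1*0) = 2*(11/6 + 0) = 2*(11/6) = 11/3 ≈ 3.6667)
U*v(-11, 3) = 11*(4*(8 - 11)/(-72 - 9*(-11) + 2*3))/3 = 11*(4*(-3)/(-72 + 99 + 6))/3 = 11*(4*(-3)/33)/3 = 11*(4*(1/33)*(-3))/3 = (11/3)*(-4/11) = -4/3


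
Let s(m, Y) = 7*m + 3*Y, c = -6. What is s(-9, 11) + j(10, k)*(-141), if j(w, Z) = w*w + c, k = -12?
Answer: -13284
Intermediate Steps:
s(m, Y) = 3*Y + 7*m
j(w, Z) = -6 + w² (j(w, Z) = w*w - 6 = w² - 6 = -6 + w²)
s(-9, 11) + j(10, k)*(-141) = (3*11 + 7*(-9)) + (-6 + 10²)*(-141) = (33 - 63) + (-6 + 100)*(-141) = -30 + 94*(-141) = -30 - 13254 = -13284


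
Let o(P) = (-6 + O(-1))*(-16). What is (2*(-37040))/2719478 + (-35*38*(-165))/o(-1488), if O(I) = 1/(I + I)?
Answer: 149195435695/70706428 ≈ 2110.1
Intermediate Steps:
O(I) = 1/(2*I)
o(P) = 104 (o(P) = (-6 + (½)/(-1))*(-16) = (-6 + (½)*(-1))*(-16) = (-6 - ½)*(-16) = -13/2*(-16) = 104)
(2*(-37040))/2719478 + (-35*38*(-165))/o(-1488) = (2*(-37040))/2719478 + (-35*38*(-165))/104 = -74080*1/2719478 - 1330*(-165)*(1/104) = -37040/1359739 + 219450*(1/104) = -37040/1359739 + 109725/52 = 149195435695/70706428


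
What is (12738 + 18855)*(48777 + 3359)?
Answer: 1647132648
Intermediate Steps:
(12738 + 18855)*(48777 + 3359) = 31593*52136 = 1647132648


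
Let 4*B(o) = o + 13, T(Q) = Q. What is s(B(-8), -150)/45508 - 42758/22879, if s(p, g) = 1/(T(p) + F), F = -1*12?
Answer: -20917706817/11192658469 ≈ -1.8689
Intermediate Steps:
F = -12
B(o) = 13/4 + o/4 (B(o) = (o + 13)/4 = (13 + o)/4 = 13/4 + o/4)
s(p, g) = 1/(-12 + p) (s(p, g) = 1/(p - 12) = 1/(-12 + p))
s(B(-8), -150)/45508 - 42758/22879 = 1/((-12 + (13/4 + (1/4)*(-8)))*45508) - 42758/22879 = (1/45508)/(-12 + (13/4 - 2)) - 42758*1/22879 = (1/45508)/(-12 + 5/4) - 42758/22879 = (1/45508)/(-43/4) - 42758/22879 = -4/43*1/45508 - 42758/22879 = -1/489211 - 42758/22879 = -20917706817/11192658469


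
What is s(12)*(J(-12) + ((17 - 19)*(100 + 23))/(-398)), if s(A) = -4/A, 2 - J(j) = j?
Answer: -2909/597 ≈ -4.8727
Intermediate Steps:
J(j) = 2 - j
s(12)*(J(-12) + ((17 - 19)*(100 + 23))/(-398)) = (-4/12)*((2 - 1*(-12)) + ((17 - 19)*(100 + 23))/(-398)) = (-4*1/12)*((2 + 12) - 2*123*(-1/398)) = -(14 - 246*(-1/398))/3 = -(14 + 123/199)/3 = -1/3*2909/199 = -2909/597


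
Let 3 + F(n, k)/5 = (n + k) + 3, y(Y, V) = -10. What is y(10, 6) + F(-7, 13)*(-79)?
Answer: -2380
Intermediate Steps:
F(n, k) = 5*k + 5*n (F(n, k) = -15 + 5*((n + k) + 3) = -15 + 5*((k + n) + 3) = -15 + 5*(3 + k + n) = -15 + (15 + 5*k + 5*n) = 5*k + 5*n)
y(10, 6) + F(-7, 13)*(-79) = -10 + (5*13 + 5*(-7))*(-79) = -10 + (65 - 35)*(-79) = -10 + 30*(-79) = -10 - 2370 = -2380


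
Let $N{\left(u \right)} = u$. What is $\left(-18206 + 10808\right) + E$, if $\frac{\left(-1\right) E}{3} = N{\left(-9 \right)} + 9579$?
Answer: $-36108$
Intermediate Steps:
$E = -28710$ ($E = - 3 \left(-9 + 9579\right) = \left(-3\right) 9570 = -28710$)
$\left(-18206 + 10808\right) + E = \left(-18206 + 10808\right) - 28710 = -7398 - 28710 = -36108$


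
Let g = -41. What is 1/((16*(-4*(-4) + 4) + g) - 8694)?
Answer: -1/8415 ≈ -0.00011884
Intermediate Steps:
1/((16*(-4*(-4) + 4) + g) - 8694) = 1/((16*(-4*(-4) + 4) - 41) - 8694) = 1/((16*(16 + 4) - 41) - 8694) = 1/((16*20 - 41) - 8694) = 1/((320 - 41) - 8694) = 1/(279 - 8694) = 1/(-8415) = -1/8415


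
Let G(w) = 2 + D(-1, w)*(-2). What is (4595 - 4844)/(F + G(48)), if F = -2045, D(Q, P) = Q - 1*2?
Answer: 83/679 ≈ 0.12224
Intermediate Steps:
D(Q, P) = -2 + Q (D(Q, P) = Q - 2 = -2 + Q)
G(w) = 8 (G(w) = 2 + (-2 - 1)*(-2) = 2 - 3*(-2) = 2 + 6 = 8)
(4595 - 4844)/(F + G(48)) = (4595 - 4844)/(-2045 + 8) = -249/(-2037) = -249*(-1/2037) = 83/679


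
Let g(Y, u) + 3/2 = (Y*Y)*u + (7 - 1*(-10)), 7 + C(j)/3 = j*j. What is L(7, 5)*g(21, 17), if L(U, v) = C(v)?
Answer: 405675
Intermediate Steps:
C(j) = -21 + 3*j² (C(j) = -21 + 3*(j*j) = -21 + 3*j²)
g(Y, u) = 31/2 + u*Y² (g(Y, u) = -3/2 + ((Y*Y)*u + (7 - 1*(-10))) = -3/2 + (Y²*u + (7 + 10)) = -3/2 + (u*Y² + 17) = -3/2 + (17 + u*Y²) = 31/2 + u*Y²)
L(U, v) = -21 + 3*v²
L(7, 5)*g(21, 17) = (-21 + 3*5²)*(31/2 + 17*21²) = (-21 + 3*25)*(31/2 + 17*441) = (-21 + 75)*(31/2 + 7497) = 54*(15025/2) = 405675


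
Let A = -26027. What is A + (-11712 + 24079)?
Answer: -13660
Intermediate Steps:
A + (-11712 + 24079) = -26027 + (-11712 + 24079) = -26027 + 12367 = -13660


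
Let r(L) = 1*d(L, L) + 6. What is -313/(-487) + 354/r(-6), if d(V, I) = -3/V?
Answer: 348865/6331 ≈ 55.104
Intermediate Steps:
r(L) = 6 - 3/L (r(L) = 1*(-3/L) + 6 = -3/L + 6 = 6 - 3/L)
-313/(-487) + 354/r(-6) = -313/(-487) + 354/(6 - 3/(-6)) = -313*(-1/487) + 354/(6 - 3*(-⅙)) = 313/487 + 354/(6 + ½) = 313/487 + 354/(13/2) = 313/487 + 354*(2/13) = 313/487 + 708/13 = 348865/6331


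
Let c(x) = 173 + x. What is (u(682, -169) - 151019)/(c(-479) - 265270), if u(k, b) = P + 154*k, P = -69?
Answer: 11515/66394 ≈ 0.17343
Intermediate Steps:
u(k, b) = -69 + 154*k
(u(682, -169) - 151019)/(c(-479) - 265270) = ((-69 + 154*682) - 151019)/((173 - 479) - 265270) = ((-69 + 105028) - 151019)/(-306 - 265270) = (104959 - 151019)/(-265576) = -46060*(-1/265576) = 11515/66394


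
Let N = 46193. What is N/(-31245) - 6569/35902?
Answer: -1863669491/1121757990 ≈ -1.6614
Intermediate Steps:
N/(-31245) - 6569/35902 = 46193/(-31245) - 6569/35902 = 46193*(-1/31245) - 6569*1/35902 = -46193/31245 - 6569/35902 = -1863669491/1121757990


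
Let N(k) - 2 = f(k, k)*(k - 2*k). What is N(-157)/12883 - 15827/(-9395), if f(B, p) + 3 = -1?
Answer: 198017971/121035785 ≈ 1.6360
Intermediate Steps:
f(B, p) = -4 (f(B, p) = -3 - 1 = -4)
N(k) = 2 + 4*k (N(k) = 2 - 4*(k - 2*k) = 2 - (-4)*k = 2 + 4*k)
N(-157)/12883 - 15827/(-9395) = (2 + 4*(-157))/12883 - 15827/(-9395) = (2 - 628)*(1/12883) - 15827*(-1/9395) = -626*1/12883 + 15827/9395 = -626/12883 + 15827/9395 = 198017971/121035785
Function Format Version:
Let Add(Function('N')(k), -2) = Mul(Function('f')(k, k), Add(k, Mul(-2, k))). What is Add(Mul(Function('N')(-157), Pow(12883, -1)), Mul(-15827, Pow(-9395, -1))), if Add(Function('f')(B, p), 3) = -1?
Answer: Rational(198017971, 121035785) ≈ 1.6360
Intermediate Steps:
Function('f')(B, p) = -4 (Function('f')(B, p) = Add(-3, -1) = -4)
Function('N')(k) = Add(2, Mul(4, k)) (Function('N')(k) = Add(2, Mul(-4, Add(k, Mul(-2, k)))) = Add(2, Mul(-4, Mul(-1, k))) = Add(2, Mul(4, k)))
Add(Mul(Function('N')(-157), Pow(12883, -1)), Mul(-15827, Pow(-9395, -1))) = Add(Mul(Add(2, Mul(4, -157)), Pow(12883, -1)), Mul(-15827, Pow(-9395, -1))) = Add(Mul(Add(2, -628), Rational(1, 12883)), Mul(-15827, Rational(-1, 9395))) = Add(Mul(-626, Rational(1, 12883)), Rational(15827, 9395)) = Add(Rational(-626, 12883), Rational(15827, 9395)) = Rational(198017971, 121035785)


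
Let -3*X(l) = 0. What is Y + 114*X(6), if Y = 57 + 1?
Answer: 58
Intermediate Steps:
X(l) = 0 (X(l) = -1/3*0 = 0)
Y = 58
Y + 114*X(6) = 58 + 114*0 = 58 + 0 = 58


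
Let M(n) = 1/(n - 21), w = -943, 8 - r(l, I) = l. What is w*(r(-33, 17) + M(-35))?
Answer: -2164185/56 ≈ -38646.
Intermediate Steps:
r(l, I) = 8 - l
M(n) = 1/(-21 + n)
w*(r(-33, 17) + M(-35)) = -943*((8 - 1*(-33)) + 1/(-21 - 35)) = -943*((8 + 33) + 1/(-56)) = -943*(41 - 1/56) = -943*2295/56 = -2164185/56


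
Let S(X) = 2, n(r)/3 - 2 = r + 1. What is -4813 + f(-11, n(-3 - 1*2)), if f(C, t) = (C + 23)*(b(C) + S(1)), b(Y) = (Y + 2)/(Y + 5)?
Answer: -4771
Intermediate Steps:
n(r) = 9 + 3*r (n(r) = 6 + 3*(r + 1) = 6 + 3*(1 + r) = 6 + (3 + 3*r) = 9 + 3*r)
b(Y) = (2 + Y)/(5 + Y)
f(C, t) = (2 + (2 + C)/(5 + C))*(23 + C) (f(C, t) = (C + 23)*((2 + C)/(5 + C) + 2) = (23 + C)*(2 + (2 + C)/(5 + C)) = (2 + (2 + C)/(5 + C))*(23 + C))
-4813 + f(-11, n(-3 - 1*2)) = -4813 + 3*(92 + (-11)² + 27*(-11))/(5 - 11) = -4813 + 3*(92 + 121 - 297)/(-6) = -4813 + 3*(-⅙)*(-84) = -4813 + 42 = -4771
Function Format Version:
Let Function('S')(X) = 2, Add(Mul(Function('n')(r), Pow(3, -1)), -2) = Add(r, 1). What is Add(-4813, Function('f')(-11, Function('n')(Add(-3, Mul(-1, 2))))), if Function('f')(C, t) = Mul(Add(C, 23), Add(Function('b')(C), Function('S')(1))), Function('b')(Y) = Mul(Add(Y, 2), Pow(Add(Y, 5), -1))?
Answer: -4771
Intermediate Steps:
Function('n')(r) = Add(9, Mul(3, r)) (Function('n')(r) = Add(6, Mul(3, Add(r, 1))) = Add(6, Mul(3, Add(1, r))) = Add(6, Add(3, Mul(3, r))) = Add(9, Mul(3, r)))
Function('b')(Y) = Mul(Pow(Add(5, Y), -1), Add(2, Y)) (Function('b')(Y) = Mul(Add(2, Y), Pow(Add(5, Y), -1)) = Mul(Pow(Add(5, Y), -1), Add(2, Y)))
Function('f')(C, t) = Mul(Add(2, Mul(Pow(Add(5, C), -1), Add(2, C))), Add(23, C)) (Function('f')(C, t) = Mul(Add(C, 23), Add(Mul(Pow(Add(5, C), -1), Add(2, C)), 2)) = Mul(Add(23, C), Add(2, Mul(Pow(Add(5, C), -1), Add(2, C)))) = Mul(Add(2, Mul(Pow(Add(5, C), -1), Add(2, C))), Add(23, C)))
Add(-4813, Function('f')(-11, Function('n')(Add(-3, Mul(-1, 2))))) = Add(-4813, Mul(3, Pow(Add(5, -11), -1), Add(92, Pow(-11, 2), Mul(27, -11)))) = Add(-4813, Mul(3, Pow(-6, -1), Add(92, 121, -297))) = Add(-4813, Mul(3, Rational(-1, 6), -84)) = Add(-4813, 42) = -4771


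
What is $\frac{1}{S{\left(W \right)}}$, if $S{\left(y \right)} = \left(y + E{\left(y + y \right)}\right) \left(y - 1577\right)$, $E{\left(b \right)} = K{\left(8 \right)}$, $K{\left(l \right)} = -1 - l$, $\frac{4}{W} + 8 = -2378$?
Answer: $\frac{1423249}{20203957257} \approx 7.0444 \cdot 10^{-5}$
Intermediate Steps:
$W = - \frac{2}{1193}$ ($W = \frac{4}{-8 - 2378} = \frac{4}{-2386} = 4 \left(- \frac{1}{2386}\right) = - \frac{2}{1193} \approx -0.0016764$)
$E{\left(b \right)} = -9$ ($E{\left(b \right)} = -1 - 8 = -9$)
$S{\left(y \right)} = \left(-1577 + y\right) \left(-9 + y\right)$ ($S{\left(y \right)} = \left(y - 9\right) \left(y - 1577\right) = \left(-9 + y\right) \left(-1577 + y\right) = \left(-1577 + y\right) \left(-9 + y\right)$)
$\frac{1}{S{\left(W \right)}} = \frac{1}{14193 + \left(- \frac{2}{1193}\right)^{2} - - \frac{3172}{1193}} = \frac{1}{14193 + \frac{4}{1423249} + \frac{3172}{1193}} = \frac{1}{\frac{20203957257}{1423249}} = \frac{1423249}{20203957257}$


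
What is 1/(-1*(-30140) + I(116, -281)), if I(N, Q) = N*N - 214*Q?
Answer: 1/103730 ≈ 9.6404e-6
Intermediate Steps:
I(N, Q) = N**2 - 214*Q
1/(-1*(-30140) + I(116, -281)) = 1/(-1*(-30140) + (116**2 - 214*(-281))) = 1/(30140 + (13456 + 60134)) = 1/(30140 + 73590) = 1/103730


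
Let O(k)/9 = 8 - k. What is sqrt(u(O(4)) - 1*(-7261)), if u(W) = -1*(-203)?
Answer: 2*sqrt(1866) ≈ 86.394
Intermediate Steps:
O(k) = 72 - 9*k (O(k) = 9*(8 - k) = 72 - 9*k)
u(W) = 203
sqrt(u(O(4)) - 1*(-7261)) = sqrt(203 - 1*(-7261)) = sqrt(203 + 7261) = sqrt(7464) = 2*sqrt(1866)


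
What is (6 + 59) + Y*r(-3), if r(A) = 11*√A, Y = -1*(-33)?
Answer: 65 + 363*I*√3 ≈ 65.0 + 628.73*I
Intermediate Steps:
Y = 33
(6 + 59) + Y*r(-3) = (6 + 59) + 33*(11*√(-3)) = 65 + 33*(11*(I*√3)) = 65 + 33*(11*I*√3) = 65 + 363*I*√3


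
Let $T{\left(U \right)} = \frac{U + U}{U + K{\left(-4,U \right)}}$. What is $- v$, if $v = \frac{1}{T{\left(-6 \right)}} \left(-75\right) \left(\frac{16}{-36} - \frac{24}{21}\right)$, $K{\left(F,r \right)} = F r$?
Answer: $\frac{1250}{7} \approx 178.57$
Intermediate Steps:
$T{\left(U \right)} = - \frac{2}{3}$ ($T{\left(U \right)} = \frac{U + U}{U - 4 U} = \frac{2 U}{\left(-3\right) U} = 2 U \left(- \frac{1}{3 U}\right) = - \frac{2}{3}$)
$v = - \frac{1250}{7}$ ($v = \frac{1}{- \frac{2}{3}} \left(-75\right) \left(\frac{16}{-36} - \frac{24}{21}\right) = \left(- \frac{3}{2}\right) \left(-75\right) \left(16 \left(- \frac{1}{36}\right) - \frac{8}{7}\right) = \frac{225 \left(- \frac{4}{9} - \frac{8}{7}\right)}{2} = \frac{225}{2} \left(- \frac{100}{63}\right) = - \frac{1250}{7} \approx -178.57$)
$- v = \left(-1\right) \left(- \frac{1250}{7}\right) = \frac{1250}{7}$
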